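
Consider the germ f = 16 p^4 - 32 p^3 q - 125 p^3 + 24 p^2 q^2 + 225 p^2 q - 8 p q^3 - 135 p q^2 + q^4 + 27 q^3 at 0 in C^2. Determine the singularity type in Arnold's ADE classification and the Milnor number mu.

The Hessian of f at 0 has rank 0. Corank 2; j^3 = -(5*p - 3*q)^3 is a perfect cube, so E-series; the 4-jet and mu = 6 give E_6.

Type E_6, Milnor number mu = 6.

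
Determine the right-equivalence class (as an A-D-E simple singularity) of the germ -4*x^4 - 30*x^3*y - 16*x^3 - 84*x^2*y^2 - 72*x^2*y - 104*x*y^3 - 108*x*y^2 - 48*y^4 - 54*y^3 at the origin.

The Hessian of f at 0 is [[0, 0], [0, 0]] with rank 0, so corank 2. A Groebner basis of the Jacobian ideal J(f) in C{x,y} is {768*x^2 + 2304*x*y + y^4 + 8*y^3 + 1728*y^2, x^3 + 252*x^2 + 756*x*y + 6*y^3 + 567*y^2, x^2*y - 104*x^2 - 312*x*y - 10*y^3/3 - 234*y^2, 32*x^2 + x*y^2 + 96*x*y + 11*y^3/6 + 72*y^2}; counting standard monomials gives mu = 7. Corank 2; j^3 = -2*(2*x + 3*y)^3 is a perfect cube, so E-series; the 4-jet and mu = 7 give E_7.

E_{7}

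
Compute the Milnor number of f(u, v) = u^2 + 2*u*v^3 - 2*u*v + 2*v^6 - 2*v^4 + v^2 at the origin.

The Hessian of f at 0 is [[2, -2], [-2, 2]] with rank 1, so corank 1. A Groebner basis of the Jacobian ideal J(f) in C{u,v} is {u*v^2 + u - v, u + v^3 - v, u^2 - 2*u*v + v^2}; counting standard monomials gives mu = 5. Corank 1: A-series; mu = 5 gives A_5.

5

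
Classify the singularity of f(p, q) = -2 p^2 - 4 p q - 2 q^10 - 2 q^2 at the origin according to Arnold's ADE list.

A9

The Hessian of f at 0 has rank 1. Corank 1: A-series; mu = 9 gives A_9.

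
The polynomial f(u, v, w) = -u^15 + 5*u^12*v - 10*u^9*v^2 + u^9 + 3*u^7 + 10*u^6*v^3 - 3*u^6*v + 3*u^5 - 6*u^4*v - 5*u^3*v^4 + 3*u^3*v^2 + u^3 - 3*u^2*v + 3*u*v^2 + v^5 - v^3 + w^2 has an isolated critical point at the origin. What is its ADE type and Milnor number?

The Hessian of f at 0 has rank 1. Corank 2; j^3 = (u - v)^3 is a perfect cube, so E-series; the 5-jet and mu = 8 give E_8.

Type E_8, Milnor number mu = 8.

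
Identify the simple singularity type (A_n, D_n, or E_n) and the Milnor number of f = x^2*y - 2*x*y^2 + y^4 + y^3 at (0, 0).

The Hessian of f at 0 is [[0, 0], [0, 0]] with rank 0, so corank 2. A Groebner basis of the Jacobian ideal J(f) in C{x,y} is {x^3 + x^2/4 - y^2/4, x^2/4 + y^3 - y^2/4, x*y - y^2}; counting standard monomials gives mu = 5. Corank 2; j^3 = y*(x - y)^2 has shape L^2 M (L != M), so D-series; mu = 5 gives D_5.

Type D5, Milnor number mu = 5.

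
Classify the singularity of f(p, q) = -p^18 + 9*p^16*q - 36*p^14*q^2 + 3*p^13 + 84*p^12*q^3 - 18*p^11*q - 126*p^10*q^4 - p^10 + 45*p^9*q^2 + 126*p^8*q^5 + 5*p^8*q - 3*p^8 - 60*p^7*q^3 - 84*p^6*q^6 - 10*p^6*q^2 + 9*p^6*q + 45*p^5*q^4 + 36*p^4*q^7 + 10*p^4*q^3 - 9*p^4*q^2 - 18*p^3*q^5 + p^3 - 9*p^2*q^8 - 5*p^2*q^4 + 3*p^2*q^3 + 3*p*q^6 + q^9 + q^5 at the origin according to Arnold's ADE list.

E_8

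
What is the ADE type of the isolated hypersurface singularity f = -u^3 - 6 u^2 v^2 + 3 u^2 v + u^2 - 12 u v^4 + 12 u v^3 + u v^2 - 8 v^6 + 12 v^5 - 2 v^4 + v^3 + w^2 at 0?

The Hessian of f at 0 is [[2, 0, 0], [0, 0, 0], [0, 0, 2]] with rank 2, so corank 1. A Groebner basis of the Jacobian ideal J(f) in C{u,v,w} is {v^2, u, w}; counting standard monomials gives mu = 2. Corank 1: A-series; mu = 2 gives A_2.

A_{2}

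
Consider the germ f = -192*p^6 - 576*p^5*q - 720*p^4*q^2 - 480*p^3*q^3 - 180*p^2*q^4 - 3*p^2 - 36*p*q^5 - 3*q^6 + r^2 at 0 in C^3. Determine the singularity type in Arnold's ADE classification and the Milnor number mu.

The Hessian of f at 0 has rank 2. Corank 1: A-series; mu = 5 gives A_5.

Type A5, Milnor number mu = 5.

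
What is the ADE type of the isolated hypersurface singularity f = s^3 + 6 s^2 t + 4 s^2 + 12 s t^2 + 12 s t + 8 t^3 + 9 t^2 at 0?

A2

The Hessian of f at 0 is [[8, 12], [12, 18]] with rank 1, so corank 1. A Groebner basis of the Jacobian ideal J(f) in C{s,t} is {t^2, s + 3*t/2}; counting standard monomials gives mu = 2. Corank 1: A-series; mu = 2 gives A_2.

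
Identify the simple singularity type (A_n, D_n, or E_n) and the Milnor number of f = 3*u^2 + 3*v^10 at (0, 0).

Type A_9, Milnor number mu = 9.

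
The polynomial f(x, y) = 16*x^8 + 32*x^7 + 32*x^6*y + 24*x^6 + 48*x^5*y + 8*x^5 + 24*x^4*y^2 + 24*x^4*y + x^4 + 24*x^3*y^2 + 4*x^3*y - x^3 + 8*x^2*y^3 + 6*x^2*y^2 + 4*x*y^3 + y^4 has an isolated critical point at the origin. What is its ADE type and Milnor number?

Type E_{6}, Milnor number mu = 6.

The Hessian of f at 0 has rank 0. Corank 2; j^3 = -x^3 is a perfect cube, so E-series; the 4-jet and mu = 6 give E_6.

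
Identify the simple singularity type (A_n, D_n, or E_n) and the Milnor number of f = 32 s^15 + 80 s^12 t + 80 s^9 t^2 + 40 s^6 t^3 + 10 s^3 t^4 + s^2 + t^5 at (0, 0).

Type A_{4}, Milnor number mu = 4.

The Hessian of f at 0 has rank 1. Corank 1: A-series; mu = 4 gives A_4.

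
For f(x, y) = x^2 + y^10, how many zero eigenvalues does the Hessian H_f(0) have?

The Hessian at 0 is [[2, 0], [0, 0]] of rank 1; hence corank 1.

1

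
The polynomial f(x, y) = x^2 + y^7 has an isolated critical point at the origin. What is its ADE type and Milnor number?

Type A6, Milnor number mu = 6.

The Hessian of f at 0 is [[2, 0], [0, 0]] with rank 1, so corank 1. A Groebner basis of the Jacobian ideal J(f) in C{x,y} is {y^6, x}; counting standard monomials gives mu = 6. Corank 1: A-series; mu = 6 gives A_6.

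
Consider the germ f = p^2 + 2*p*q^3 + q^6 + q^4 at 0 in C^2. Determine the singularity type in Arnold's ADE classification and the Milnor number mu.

Type A_{3}, Milnor number mu = 3.

The Hessian of f at 0 has rank 1. Corank 1: A-series; mu = 3 gives A_3.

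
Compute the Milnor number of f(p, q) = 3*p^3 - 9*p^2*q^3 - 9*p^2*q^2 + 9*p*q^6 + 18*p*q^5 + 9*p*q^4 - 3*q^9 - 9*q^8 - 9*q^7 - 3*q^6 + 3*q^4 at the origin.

The Hessian of f at 0 has rank 0. Corank 2; j^3 = 3*p^3 is a perfect cube, so E-series; the 4-jet and mu = 6 give E_6.

6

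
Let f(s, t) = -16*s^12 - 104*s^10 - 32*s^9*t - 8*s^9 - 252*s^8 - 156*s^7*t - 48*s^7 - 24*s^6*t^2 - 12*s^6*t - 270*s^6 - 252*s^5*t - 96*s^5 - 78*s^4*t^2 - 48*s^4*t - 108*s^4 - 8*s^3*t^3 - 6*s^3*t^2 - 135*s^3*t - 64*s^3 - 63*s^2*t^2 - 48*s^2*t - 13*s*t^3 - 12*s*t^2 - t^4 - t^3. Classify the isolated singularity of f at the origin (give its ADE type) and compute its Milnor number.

The Hessian of f at 0 has rank 0. Corank 2; j^3 = -(4*s + t)^3 is a perfect cube, so E-series; the 4-jet and mu = 7 give E_7.

Type E7, Milnor number mu = 7.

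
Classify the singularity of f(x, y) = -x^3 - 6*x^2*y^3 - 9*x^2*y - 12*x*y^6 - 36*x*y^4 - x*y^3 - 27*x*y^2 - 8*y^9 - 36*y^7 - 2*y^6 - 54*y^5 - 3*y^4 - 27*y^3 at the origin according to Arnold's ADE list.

E7

The Hessian of f at 0 has rank 0. Corank 2; j^3 = -(x + 3*y)^3 is a perfect cube, so E-series; the 4-jet and mu = 7 give E_7.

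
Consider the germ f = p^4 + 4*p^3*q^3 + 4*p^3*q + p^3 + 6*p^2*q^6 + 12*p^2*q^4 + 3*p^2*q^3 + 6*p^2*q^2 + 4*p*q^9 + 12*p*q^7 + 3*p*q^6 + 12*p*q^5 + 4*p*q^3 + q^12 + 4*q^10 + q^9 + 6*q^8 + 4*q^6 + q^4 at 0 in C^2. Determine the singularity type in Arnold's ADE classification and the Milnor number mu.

The Hessian of f at 0 is [[0, 0], [0, 0]] with rank 0, so corank 2. A Groebner basis of the Jacobian ideal J(f) in C{p,q} is {q^4, p*q^2 + q^3/3, p^2}; counting standard monomials gives mu = 6. Corank 2; j^3 = p^3 is a perfect cube, so E-series; the 4-jet and mu = 6 give E_6.

Type E_6, Milnor number mu = 6.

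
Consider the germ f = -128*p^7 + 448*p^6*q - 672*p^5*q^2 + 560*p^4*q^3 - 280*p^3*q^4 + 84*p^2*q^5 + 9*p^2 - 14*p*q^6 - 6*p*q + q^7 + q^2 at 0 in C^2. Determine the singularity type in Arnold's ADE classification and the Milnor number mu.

The Hessian of f at 0 is [[18, -6], [-6, 2]] with rank 1, so corank 1. A Groebner basis of the Jacobian ideal J(f) in C{p,q} is {q^6, p - q/3}; counting standard monomials gives mu = 6. Corank 1: A-series; mu = 6 gives A_6.

Type A_{6}, Milnor number mu = 6.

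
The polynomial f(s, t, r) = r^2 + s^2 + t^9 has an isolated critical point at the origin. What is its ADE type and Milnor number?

Type A8, Milnor number mu = 8.

The Hessian of f at 0 has rank 2. Corank 1: A-series; mu = 8 gives A_8.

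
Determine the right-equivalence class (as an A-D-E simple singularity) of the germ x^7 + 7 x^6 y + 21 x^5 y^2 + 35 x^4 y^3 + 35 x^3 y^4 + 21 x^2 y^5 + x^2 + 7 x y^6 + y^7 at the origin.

The Hessian of f at 0 has rank 1. Corank 1: A-series; mu = 6 gives A_6.

A_6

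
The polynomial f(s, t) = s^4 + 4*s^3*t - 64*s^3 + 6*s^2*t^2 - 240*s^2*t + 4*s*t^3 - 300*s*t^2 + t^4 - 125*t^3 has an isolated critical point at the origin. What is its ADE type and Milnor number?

The Hessian of f at 0 is [[0, 0], [0, 0]] with rank 0, so corank 2. A Groebner basis of the Jacobian ideal J(f) in C{s,t} is {t^4, s*t^2 + 7*t^3/6, s^2 + 5*s*t/2 + 25*t^2/16}; counting standard monomials gives mu = 6. Corank 2; j^3 = -(4*s + 5*t)^3 is a perfect cube, so E-series; the 4-jet and mu = 6 give E_6.

Type E_{6}, Milnor number mu = 6.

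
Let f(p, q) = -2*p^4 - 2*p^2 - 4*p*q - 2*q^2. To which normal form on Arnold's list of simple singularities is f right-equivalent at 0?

A_3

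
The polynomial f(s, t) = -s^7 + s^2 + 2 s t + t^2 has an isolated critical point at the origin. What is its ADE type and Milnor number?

Type A_6, Milnor number mu = 6.

The Hessian of f at 0 is [[2, 2], [2, 2]] with rank 1, so corank 1. A Groebner basis of the Jacobian ideal J(f) in C{s,t} is {t^6, s + t}; counting standard monomials gives mu = 6. Corank 1: A-series; mu = 6 gives A_6.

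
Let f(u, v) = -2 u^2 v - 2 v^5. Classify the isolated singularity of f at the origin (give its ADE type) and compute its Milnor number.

Type D_{6}, Milnor number mu = 6.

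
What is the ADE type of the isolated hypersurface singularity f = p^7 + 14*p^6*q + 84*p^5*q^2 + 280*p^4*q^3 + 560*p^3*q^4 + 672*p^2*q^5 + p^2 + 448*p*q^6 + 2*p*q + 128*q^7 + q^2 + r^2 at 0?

A_6

The Hessian of f at 0 has rank 2. Corank 1: A-series; mu = 6 gives A_6.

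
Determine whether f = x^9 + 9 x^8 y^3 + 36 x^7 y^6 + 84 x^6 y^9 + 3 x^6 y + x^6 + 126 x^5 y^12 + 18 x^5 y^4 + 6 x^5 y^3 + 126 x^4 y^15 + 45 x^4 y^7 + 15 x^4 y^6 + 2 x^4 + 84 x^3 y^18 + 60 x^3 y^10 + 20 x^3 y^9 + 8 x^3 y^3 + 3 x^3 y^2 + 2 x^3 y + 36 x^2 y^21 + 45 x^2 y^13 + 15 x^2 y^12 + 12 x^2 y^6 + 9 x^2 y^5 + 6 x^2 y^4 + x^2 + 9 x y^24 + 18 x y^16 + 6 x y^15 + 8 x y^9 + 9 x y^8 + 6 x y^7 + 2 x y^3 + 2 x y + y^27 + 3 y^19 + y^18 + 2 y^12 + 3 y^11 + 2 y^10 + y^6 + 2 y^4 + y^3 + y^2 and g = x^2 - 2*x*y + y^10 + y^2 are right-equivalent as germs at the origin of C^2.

The Hessian of f at 0 is [[2, 2], [2, 2]] with rank 1, so corank 1. A Groebner basis of the Jacobian ideal J(f) in C{x,y} is {y^2, x + y}; counting standard monomials gives mu = 2. Corank 1: A-series; mu = 2 gives A_2. The Hessian of g at 0 is [[2, -2], [-2, 2]] with rank 1, so corank 1. A Groebner basis of the Jacobian ideal J(g) in C{x,y} is {y^9, x - y}; counting standard monomials gives mu = 9. Corank 1: A-series; mu = 9 gives A_9. f is A_2 but g is A_9, hence not right-equivalent.

No.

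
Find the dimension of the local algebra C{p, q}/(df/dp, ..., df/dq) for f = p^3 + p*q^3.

7

The Hessian of f at 0 is [[0, 0], [0, 0]] with rank 0, so corank 2. A Groebner basis of the Jacobian ideal J(f) in C{p,q} is {p^3, p*q^2, 3*p^2 + q^3}; counting standard monomials gives mu = 7. Corank 2; j^3 = p^3 is a perfect cube, so E-series; the 4-jet and mu = 7 give E_7.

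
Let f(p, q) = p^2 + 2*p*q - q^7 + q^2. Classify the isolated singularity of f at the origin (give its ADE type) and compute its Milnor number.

Type A_6, Milnor number mu = 6.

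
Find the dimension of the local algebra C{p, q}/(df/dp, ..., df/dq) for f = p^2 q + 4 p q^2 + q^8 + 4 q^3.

9

The Hessian of f at 0 has rank 0. Corank 2; j^3 = q*(p + 2*q)^2 has shape L^2 M (L != M), so D-series; mu = 9 gives D_9.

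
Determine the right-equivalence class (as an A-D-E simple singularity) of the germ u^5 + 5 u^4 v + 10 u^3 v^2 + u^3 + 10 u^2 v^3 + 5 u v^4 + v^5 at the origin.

E8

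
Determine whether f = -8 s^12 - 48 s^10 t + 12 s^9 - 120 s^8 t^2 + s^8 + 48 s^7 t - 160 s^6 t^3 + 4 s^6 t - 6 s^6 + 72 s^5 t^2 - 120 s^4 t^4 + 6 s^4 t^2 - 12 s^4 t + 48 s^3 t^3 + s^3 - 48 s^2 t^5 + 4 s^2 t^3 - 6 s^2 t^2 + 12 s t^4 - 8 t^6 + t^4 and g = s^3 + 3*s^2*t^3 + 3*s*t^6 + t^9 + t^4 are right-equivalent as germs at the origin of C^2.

The Hessian of f at 0 has rank 0. Corank 2; j^3 = s^3 is a perfect cube, so E-series; the 4-jet and mu = 6 give E_6. The Hessian of g at 0 has rank 0. Corank 2; j^3 = s^3 is a perfect cube, so E-series; the 4-jet and mu = 6 give E_6. Both have type E_6, hence right-equivalent.

Yes.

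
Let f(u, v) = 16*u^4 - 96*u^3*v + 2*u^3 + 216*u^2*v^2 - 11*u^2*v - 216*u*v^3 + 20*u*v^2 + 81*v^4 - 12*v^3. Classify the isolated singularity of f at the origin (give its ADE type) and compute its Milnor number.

Type D_5, Milnor number mu = 5.

The Hessian of f at 0 is [[0, 0], [0, 0]] with rank 0, so corank 2. A Groebner basis of the Jacobian ideal J(f) in C{u,v} is {u*v^2 - u*v/4 + v^2/2, -u*v/8 + v^3 + v^2/4, u^2 - 7*u*v/2 + 3*v^2}; counting standard monomials gives mu = 5. Corank 2; j^3 = (u - 2*v)^2*(2*u - 3*v) has shape L^2 M (L != M), so D-series; mu = 5 gives D_5.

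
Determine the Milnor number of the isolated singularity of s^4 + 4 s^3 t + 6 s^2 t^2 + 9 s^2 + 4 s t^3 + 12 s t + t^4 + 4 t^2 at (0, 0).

3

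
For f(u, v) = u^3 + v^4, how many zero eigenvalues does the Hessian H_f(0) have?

2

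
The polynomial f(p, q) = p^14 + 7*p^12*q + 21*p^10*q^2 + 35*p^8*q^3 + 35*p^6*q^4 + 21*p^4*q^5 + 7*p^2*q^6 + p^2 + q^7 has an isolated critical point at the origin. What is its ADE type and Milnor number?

Type A_{6}, Milnor number mu = 6.

The Hessian of f at 0 is [[2, 0], [0, 0]] with rank 1, so corank 1. A Groebner basis of the Jacobian ideal J(f) in C{p,q} is {q^6, p}; counting standard monomials gives mu = 6. Corank 1: A-series; mu = 6 gives A_6.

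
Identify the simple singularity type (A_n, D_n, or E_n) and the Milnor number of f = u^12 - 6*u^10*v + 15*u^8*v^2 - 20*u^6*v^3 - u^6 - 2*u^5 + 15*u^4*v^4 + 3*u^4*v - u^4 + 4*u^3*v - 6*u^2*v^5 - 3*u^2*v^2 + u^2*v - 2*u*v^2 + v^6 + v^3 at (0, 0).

The Hessian of f at 0 has rank 0. Corank 2; j^3 = v*(u - v)^2 has shape L^2 M (L != M), so D-series; mu = 7 gives D_7.

Type D7, Milnor number mu = 7.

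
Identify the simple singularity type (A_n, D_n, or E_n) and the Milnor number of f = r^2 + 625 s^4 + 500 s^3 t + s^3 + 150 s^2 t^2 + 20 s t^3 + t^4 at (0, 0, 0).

Type E_{6}, Milnor number mu = 6.

The Hessian of f at 0 is [[0, 0, 0], [0, 0, 0], [0, 0, 2]] with rank 1, so corank 2. A Groebner basis of the Jacobian ideal J(f) in C{s,t,r} is {t^4, s*t^2 + t^3/15, s^2, r}; counting standard monomials gives mu = 6. Corank 2; j^3 = s^3 is a perfect cube, so E-series; the 4-jet and mu = 6 give E_6.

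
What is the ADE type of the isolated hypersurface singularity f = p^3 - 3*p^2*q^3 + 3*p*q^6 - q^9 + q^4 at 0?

E6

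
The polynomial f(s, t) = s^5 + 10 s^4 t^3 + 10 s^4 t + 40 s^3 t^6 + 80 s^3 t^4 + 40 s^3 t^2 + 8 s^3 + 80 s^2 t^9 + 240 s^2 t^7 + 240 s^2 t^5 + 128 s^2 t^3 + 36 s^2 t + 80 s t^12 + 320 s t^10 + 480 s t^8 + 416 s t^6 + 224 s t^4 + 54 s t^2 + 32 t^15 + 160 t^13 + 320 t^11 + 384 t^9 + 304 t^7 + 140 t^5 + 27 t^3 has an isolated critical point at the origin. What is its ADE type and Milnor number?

Type E_8, Milnor number mu = 8.

The Hessian of f at 0 is [[0, 0], [0, 0]] with rank 0, so corank 2. A Groebner basis of the Jacobian ideal J(f) in C{s,t} is {13*s^2/4 + s*t^3 + 39*s*t/4 + 117*t^2/16, -2*s^2 - 6*s*t + t^4 - 9*t^2/2, s^3 - 27*s*t^2/4 - 27*t^3/4, s^2*t + 3*s*t^2 + 9*t^3/4}; counting standard monomials gives mu = 8. Corank 2; j^3 = (2*s + 3*t)^3 is a perfect cube, so E-series; the 5-jet and mu = 8 give E_8.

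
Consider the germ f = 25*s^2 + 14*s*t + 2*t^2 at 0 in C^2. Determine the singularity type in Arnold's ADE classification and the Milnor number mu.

The Hessian of f at 0 is [[50, 14], [14, 4]] with rank 2, so corank 0. A Groebner basis of the Jacobian ideal J(f) in C{s,t} is {s, t}; counting standard monomials gives mu = 1. Corank 0: nondegenerate Morse point, so A_1.

Type A1, Milnor number mu = 1.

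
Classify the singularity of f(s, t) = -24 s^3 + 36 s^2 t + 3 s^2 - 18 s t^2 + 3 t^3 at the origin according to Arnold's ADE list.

A_2

The Hessian of f at 0 has rank 1. Corank 1: A-series; mu = 2 gives A_2.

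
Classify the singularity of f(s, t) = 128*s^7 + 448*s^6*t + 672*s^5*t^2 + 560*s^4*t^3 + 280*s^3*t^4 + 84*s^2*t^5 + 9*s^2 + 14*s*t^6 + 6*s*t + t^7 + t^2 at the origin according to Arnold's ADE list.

The Hessian of f at 0 is [[18, 6], [6, 2]] with rank 1, so corank 1. A Groebner basis of the Jacobian ideal J(f) in C{s,t} is {t^6, s + t/3}; counting standard monomials gives mu = 6. Corank 1: A-series; mu = 6 gives A_6.

A6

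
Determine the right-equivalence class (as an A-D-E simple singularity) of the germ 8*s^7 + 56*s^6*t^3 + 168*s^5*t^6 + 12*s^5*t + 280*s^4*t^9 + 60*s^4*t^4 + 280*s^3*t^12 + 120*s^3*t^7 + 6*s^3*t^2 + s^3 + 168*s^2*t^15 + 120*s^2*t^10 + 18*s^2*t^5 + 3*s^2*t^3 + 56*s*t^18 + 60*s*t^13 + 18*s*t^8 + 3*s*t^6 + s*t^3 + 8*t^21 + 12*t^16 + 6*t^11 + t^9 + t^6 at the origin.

E_{7}

The Hessian of f at 0 is [[0, 0], [0, 0]] with rank 0, so corank 2. A Groebner basis of the Jacobian ideal J(f) in C{s,t} is {s^3, s*t^2, 3*s^2 + t^3}; counting standard monomials gives mu = 7. Corank 2; j^3 = s^3 is a perfect cube, so E-series; the 4-jet and mu = 7 give E_7.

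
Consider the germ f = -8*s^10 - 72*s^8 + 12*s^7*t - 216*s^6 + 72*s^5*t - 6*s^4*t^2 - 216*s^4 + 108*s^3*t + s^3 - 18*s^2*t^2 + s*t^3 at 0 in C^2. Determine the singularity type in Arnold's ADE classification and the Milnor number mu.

The Hessian of f at 0 has rank 0. Corank 2; j^3 = s^3 is a perfect cube, so E-series; the 4-jet and mu = 7 give E_7.

Type E7, Milnor number mu = 7.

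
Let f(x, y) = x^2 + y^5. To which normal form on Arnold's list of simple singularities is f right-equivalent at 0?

A_{4}

The Hessian of f at 0 is [[2, 0], [0, 0]] with rank 1, so corank 1. A Groebner basis of the Jacobian ideal J(f) in C{x,y} is {y^4, x}; counting standard monomials gives mu = 4. Corank 1: A-series; mu = 4 gives A_4.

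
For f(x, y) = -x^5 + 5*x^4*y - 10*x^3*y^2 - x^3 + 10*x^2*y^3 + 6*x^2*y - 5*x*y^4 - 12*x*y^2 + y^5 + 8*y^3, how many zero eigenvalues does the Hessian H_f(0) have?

2

Hessian at 0 has rank 0.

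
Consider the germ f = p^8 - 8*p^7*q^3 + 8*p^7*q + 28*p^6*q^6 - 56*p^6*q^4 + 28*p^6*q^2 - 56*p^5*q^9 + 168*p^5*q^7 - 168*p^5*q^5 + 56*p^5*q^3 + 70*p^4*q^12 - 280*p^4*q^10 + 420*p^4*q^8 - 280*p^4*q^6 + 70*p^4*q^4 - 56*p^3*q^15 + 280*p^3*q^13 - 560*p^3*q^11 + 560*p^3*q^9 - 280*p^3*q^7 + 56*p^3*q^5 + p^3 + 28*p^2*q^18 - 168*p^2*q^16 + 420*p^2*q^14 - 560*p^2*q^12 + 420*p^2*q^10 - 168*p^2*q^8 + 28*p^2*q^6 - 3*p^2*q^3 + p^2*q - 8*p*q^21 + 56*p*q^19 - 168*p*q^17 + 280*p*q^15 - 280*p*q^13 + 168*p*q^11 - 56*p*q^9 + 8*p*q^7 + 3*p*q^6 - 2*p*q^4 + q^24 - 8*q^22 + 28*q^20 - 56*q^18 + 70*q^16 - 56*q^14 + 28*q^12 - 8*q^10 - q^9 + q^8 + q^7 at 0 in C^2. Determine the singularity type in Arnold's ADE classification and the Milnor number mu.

The Hessian of f at 0 is [[0, 0], [0, 0]] with rank 0, so corank 2. A Groebner basis of the Jacobian ideal J(f) in C{p,q} is {p^2*q^2, -8*p^2*q - p^2 + p*q^3, 8*p^2*q - p*q + q^4, p^3}; counting standard monomials gives mu = 9. Corank 2; j^3 = p^2*(p + q) has shape L^2 M (L != M), so D-series; mu = 9 gives D_9.

Type D_{9}, Milnor number mu = 9.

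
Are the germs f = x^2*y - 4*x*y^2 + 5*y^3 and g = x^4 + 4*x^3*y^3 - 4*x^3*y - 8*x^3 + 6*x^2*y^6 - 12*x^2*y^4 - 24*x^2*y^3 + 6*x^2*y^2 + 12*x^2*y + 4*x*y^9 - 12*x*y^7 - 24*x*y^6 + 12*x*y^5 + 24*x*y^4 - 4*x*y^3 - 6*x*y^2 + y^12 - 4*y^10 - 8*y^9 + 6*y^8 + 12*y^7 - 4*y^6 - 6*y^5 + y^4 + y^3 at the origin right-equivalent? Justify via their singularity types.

No.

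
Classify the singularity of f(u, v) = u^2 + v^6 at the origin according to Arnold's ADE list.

The Hessian of f at 0 has rank 1. Corank 1: A-series; mu = 5 gives A_5.

A_5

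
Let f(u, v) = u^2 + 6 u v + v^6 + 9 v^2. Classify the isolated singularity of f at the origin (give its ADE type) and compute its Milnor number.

The Hessian of f at 0 has rank 1. Corank 1: A-series; mu = 5 gives A_5.

Type A5, Milnor number mu = 5.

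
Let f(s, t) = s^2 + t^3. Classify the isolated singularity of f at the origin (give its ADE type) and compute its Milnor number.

Type A_{2}, Milnor number mu = 2.

The Hessian of f at 0 has rank 1. Corank 1: A-series; mu = 2 gives A_2.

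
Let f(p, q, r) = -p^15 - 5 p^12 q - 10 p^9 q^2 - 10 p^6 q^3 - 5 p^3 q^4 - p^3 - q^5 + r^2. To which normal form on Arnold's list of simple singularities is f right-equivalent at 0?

E_8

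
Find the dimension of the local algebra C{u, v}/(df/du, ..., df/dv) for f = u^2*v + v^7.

The Hessian of f at 0 is [[0, 0], [0, 0]] with rank 0, so corank 2. A Groebner basis of the Jacobian ideal J(f) in C{u,v} is {u^2/7 + v^6, u^3, u*v}; counting standard monomials gives mu = 8. Corank 2; j^3 = u^2*v has shape L^2 M (L != M), so D-series; mu = 8 gives D_8.

8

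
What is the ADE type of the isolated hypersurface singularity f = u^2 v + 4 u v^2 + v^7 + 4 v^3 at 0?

D8

The Hessian of f at 0 has rank 0. Corank 2; j^3 = v*(u + 2*v)^2 has shape L^2 M (L != M), so D-series; mu = 8 gives D_8.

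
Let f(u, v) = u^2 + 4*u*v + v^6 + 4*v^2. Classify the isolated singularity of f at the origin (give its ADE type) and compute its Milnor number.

Type A_{5}, Milnor number mu = 5.

The Hessian of f at 0 has rank 1. Corank 1: A-series; mu = 5 gives A_5.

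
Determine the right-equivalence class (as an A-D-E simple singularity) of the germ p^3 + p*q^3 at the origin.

E_{7}

The Hessian of f at 0 is [[0, 0], [0, 0]] with rank 0, so corank 2. A Groebner basis of the Jacobian ideal J(f) in C{p,q} is {p^3, p*q^2, 3*p^2 + q^3}; counting standard monomials gives mu = 7. Corank 2; j^3 = p^3 is a perfect cube, so E-series; the 4-jet and mu = 7 give E_7.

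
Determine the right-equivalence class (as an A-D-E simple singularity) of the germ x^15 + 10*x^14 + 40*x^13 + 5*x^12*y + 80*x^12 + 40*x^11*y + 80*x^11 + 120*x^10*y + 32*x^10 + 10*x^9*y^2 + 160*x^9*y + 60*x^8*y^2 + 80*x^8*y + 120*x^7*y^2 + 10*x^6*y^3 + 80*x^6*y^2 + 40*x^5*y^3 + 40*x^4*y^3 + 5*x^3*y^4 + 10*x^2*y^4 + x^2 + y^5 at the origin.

A_4

The Hessian of f at 0 has rank 1. Corank 1: A-series; mu = 4 gives A_4.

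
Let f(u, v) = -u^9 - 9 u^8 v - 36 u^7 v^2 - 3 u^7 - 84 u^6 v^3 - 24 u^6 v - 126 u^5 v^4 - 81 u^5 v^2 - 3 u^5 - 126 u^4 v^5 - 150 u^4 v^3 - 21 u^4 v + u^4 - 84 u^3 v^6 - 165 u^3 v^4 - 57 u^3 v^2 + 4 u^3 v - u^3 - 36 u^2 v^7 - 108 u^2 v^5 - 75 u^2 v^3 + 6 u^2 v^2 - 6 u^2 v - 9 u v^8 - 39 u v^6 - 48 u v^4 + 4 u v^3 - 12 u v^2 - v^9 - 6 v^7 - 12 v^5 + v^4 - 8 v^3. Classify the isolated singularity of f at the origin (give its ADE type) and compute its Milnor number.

The Hessian of f at 0 has rank 0. Corank 2; j^3 = -(u + 2*v)^3 is a perfect cube, so E-series; the 4-jet and mu = 6 give E_6.

Type E_{6}, Milnor number mu = 6.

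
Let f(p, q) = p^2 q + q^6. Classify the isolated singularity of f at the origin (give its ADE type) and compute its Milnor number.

Type D7, Milnor number mu = 7.

The Hessian of f at 0 is [[0, 0], [0, 0]] with rank 0, so corank 2. A Groebner basis of the Jacobian ideal J(f) in C{p,q} is {p^2/6 + q^5, p^3, p*q}; counting standard monomials gives mu = 7. Corank 2; j^3 = p^2*q has shape L^2 M (L != M), so D-series; mu = 7 gives D_7.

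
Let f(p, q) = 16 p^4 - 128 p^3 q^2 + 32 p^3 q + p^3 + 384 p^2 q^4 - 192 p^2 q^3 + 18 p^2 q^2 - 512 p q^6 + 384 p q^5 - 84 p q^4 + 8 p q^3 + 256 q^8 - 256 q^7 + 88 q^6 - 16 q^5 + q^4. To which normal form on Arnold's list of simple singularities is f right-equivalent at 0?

E_{6}

The Hessian of f at 0 has rank 0. Corank 2; j^3 = p^3 is a perfect cube, so E-series; the 4-jet and mu = 6 give E_6.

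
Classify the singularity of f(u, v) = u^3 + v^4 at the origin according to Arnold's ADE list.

E_{6}

The Hessian of f at 0 has rank 0. Corank 2; j^3 = u^3 is a perfect cube, so E-series; the 4-jet and mu = 6 give E_6.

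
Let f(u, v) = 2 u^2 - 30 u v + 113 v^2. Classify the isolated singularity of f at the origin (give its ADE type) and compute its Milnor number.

Type A_1, Milnor number mu = 1.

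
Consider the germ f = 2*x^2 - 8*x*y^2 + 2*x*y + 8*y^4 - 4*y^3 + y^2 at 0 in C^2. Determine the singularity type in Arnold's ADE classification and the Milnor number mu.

Type A_{1}, Milnor number mu = 1.

The Hessian of f at 0 is [[4, 2], [2, 2]] with rank 2, so corank 0. A Groebner basis of the Jacobian ideal J(f) in C{x,y} is {x, y}; counting standard monomials gives mu = 1. Corank 0: nondegenerate Morse point, so A_1.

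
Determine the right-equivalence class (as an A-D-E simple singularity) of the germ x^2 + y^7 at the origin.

A_{6}

The Hessian of f at 0 is [[2, 0], [0, 0]] with rank 1, so corank 1. A Groebner basis of the Jacobian ideal J(f) in C{x,y} is {y^6, x}; counting standard monomials gives mu = 6. Corank 1: A-series; mu = 6 gives A_6.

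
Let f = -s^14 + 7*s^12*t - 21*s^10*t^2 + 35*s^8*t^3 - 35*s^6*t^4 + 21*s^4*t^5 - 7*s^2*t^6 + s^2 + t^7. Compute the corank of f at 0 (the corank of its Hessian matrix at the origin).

Hessian at 0 has rank 1.

1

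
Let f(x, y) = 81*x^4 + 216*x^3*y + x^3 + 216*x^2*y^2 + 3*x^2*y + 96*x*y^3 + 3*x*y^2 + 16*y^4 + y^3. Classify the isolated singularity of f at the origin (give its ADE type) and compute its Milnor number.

Type E_6, Milnor number mu = 6.

The Hessian of f at 0 is [[0, 0], [0, 0]] with rank 0, so corank 2. A Groebner basis of the Jacobian ideal J(f) in C{x,y} is {y^4, x*y^2 + 8*y^3/9, x^2 + 2*x*y + y^2}; counting standard monomials gives mu = 6. Corank 2; j^3 = (x + y)^3 is a perfect cube, so E-series; the 4-jet and mu = 6 give E_6.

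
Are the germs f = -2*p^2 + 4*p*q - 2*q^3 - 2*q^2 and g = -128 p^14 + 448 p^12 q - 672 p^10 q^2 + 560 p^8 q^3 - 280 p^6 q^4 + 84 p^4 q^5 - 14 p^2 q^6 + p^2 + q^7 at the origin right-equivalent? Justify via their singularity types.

The Hessian of f at 0 has rank 1. Corank 1: A-series; mu = 2 gives A_2. The Hessian of g at 0 has rank 1. Corank 1: A-series; mu = 6 gives A_6. f is A_2 but g is A_6, hence not right-equivalent.

No.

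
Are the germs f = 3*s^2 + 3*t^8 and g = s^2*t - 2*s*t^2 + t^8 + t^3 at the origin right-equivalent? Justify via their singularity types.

The Hessian of f at 0 is [[6, 0], [0, 0]] with rank 1, so corank 1. A Groebner basis of the Jacobian ideal J(f) in C{s,t} is {t^7, s}; counting standard monomials gives mu = 7. Corank 1: A-series; mu = 7 gives A_7. The Hessian of g at 0 is [[0, 0], [0, 0]] with rank 0, so corank 2. A Groebner basis of the Jacobian ideal J(g) in C{s,t} is {s^2/8 + t^7 - t^2/8, s^3 - t^3, s*t - t^2}; counting standard monomials gives mu = 9. Corank 2; j^3 = t*(s - t)^2 has shape L^2 M (L != M), so D-series; mu = 9 gives D_9. f is A_7 but g is D_9, hence not right-equivalent.

No.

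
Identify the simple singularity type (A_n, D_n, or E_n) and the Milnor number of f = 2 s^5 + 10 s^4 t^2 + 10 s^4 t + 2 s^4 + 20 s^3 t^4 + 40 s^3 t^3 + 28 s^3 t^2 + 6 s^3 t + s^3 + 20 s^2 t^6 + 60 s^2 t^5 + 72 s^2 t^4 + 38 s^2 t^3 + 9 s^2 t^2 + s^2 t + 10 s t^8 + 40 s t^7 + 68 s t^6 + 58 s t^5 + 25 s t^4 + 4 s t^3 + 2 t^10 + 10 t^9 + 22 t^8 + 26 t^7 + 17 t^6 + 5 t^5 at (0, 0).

Type D_6, Milnor number mu = 6.

The Hessian of f at 0 has rank 0. Corank 2; j^3 = s^2*(s + t) has shape L^2 M (L != M), so D-series; mu = 6 gives D_6.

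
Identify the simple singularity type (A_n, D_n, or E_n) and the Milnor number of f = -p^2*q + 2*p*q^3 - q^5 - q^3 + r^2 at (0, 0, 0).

Type D_4, Milnor number mu = 4.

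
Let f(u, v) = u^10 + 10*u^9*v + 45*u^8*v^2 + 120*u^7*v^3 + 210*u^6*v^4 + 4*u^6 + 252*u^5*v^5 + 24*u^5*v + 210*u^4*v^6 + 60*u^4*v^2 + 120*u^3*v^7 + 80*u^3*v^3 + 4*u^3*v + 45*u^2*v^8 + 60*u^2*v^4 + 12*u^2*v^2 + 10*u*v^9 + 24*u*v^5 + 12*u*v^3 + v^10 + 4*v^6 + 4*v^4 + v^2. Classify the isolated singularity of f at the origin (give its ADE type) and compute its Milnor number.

The Hessian of f at 0 has rank 1. Corank 1: A-series; mu = 9 gives A_9.

Type A9, Milnor number mu = 9.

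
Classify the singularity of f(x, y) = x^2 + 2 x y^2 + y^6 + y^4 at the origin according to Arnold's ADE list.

A5

The Hessian of f at 0 has rank 1. Corank 1: A-series; mu = 5 gives A_5.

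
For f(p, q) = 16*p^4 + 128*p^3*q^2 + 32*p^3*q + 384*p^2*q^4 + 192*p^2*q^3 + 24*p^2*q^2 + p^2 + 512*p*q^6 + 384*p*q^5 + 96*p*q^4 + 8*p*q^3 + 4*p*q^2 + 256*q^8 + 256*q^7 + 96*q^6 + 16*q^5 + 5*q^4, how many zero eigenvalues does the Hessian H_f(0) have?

Hessian at 0 has rank 1.

1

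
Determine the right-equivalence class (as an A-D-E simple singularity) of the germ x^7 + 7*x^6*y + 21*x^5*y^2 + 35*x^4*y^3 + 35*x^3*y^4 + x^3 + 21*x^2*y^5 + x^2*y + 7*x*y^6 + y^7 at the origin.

D_8

The Hessian of f at 0 has rank 0. Corank 2; j^3 = x^2*(x + y) has shape L^2 M (L != M), so D-series; mu = 8 gives D_8.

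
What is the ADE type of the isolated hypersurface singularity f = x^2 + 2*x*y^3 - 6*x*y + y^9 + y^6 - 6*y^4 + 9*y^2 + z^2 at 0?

A_8

The Hessian of f at 0 is [[2, -6, 0], [-6, 18, 0], [0, 0, 2]] with rank 2, so corank 1. A Groebner basis of the Jacobian ideal J(f) in C{x,y,z} is {x^2*y^2 + 6*x^2 - 27*x*y + 27*y^2, x^3 - 9*x^2*y + 27*x*y^2 + 27*x - 81*y, x + y^3 - 3*y, z}; counting standard monomials gives mu = 8. Corank 1: A-series; mu = 8 gives A_8.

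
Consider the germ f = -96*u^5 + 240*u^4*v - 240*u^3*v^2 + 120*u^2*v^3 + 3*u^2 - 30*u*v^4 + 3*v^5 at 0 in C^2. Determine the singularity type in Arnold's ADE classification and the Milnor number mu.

The Hessian of f at 0 has rank 1. Corank 1: A-series; mu = 4 gives A_4.

Type A_{4}, Milnor number mu = 4.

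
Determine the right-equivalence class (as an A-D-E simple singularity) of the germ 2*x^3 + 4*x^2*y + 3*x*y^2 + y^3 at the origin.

D4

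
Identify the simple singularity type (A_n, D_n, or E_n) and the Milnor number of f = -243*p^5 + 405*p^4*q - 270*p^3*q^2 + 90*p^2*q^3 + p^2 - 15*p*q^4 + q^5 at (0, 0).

Type A4, Milnor number mu = 4.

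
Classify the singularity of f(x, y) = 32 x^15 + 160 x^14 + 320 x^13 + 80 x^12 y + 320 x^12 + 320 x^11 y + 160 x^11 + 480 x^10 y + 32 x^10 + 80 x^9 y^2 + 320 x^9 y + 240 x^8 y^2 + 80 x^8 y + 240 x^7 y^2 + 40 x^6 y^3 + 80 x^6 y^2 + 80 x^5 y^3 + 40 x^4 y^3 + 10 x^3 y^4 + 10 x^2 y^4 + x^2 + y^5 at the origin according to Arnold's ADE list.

A_{4}

The Hessian of f at 0 has rank 1. Corank 1: A-series; mu = 4 gives A_4.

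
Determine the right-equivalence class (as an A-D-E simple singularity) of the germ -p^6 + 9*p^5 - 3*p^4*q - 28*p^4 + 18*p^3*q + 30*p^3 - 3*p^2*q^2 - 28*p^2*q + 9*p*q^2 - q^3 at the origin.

The Hessian of f at 0 is [[0, 0], [0, 0]] with rank 0, so corank 2. A Groebner basis of the Jacobian ideal J(f) in C{p,q} is {q^3, p^2 - 3*q^2/26, p*q - 9*q^2/26}; counting standard monomials gives mu = 4. Corank 2; j^3 = (3*p - q)*(10*p^2 - 6*p*q + q^2) splits into three distinct lines over C (the quadratic factor has nonzero discriminant), so D_4.

D_{4}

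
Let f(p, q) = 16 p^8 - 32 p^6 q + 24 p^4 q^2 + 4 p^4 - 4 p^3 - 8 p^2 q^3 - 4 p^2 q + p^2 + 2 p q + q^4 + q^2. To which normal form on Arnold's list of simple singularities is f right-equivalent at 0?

The Hessian of f at 0 has rank 1. Corank 1: A-series; mu = 3 gives A_3.

A_{3}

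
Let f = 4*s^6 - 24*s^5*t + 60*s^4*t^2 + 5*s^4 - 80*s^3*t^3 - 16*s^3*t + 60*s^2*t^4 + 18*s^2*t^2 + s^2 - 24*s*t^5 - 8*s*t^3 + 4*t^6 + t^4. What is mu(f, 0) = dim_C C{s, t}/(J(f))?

3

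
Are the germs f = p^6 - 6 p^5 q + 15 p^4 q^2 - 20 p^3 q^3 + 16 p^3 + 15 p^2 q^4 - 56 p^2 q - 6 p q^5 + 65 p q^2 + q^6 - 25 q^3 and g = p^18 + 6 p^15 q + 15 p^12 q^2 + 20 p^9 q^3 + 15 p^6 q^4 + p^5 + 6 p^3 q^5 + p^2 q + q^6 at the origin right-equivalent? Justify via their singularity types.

Yes.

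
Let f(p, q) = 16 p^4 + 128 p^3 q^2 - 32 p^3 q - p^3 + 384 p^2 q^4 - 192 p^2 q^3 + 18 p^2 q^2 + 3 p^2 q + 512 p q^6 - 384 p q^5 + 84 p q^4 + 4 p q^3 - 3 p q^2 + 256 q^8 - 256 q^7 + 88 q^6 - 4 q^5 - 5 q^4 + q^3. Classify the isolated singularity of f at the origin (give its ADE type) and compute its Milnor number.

Type E6, Milnor number mu = 6.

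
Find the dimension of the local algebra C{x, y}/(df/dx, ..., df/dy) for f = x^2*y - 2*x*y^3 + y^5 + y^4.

5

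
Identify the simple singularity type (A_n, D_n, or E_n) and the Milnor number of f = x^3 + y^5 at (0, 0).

The Hessian of f at 0 has rank 0. Corank 2; j^3 = x^3 is a perfect cube, so E-series; the 5-jet and mu = 8 give E_8.

Type E_{8}, Milnor number mu = 8.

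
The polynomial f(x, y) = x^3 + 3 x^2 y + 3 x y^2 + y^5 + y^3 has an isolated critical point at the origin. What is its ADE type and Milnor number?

Type E_8, Milnor number mu = 8.

The Hessian of f at 0 is [[0, 0], [0, 0]] with rank 0, so corank 2. A Groebner basis of the Jacobian ideal J(f) in C{x,y} is {y^4, x^2 + 2*x*y + y^2}; counting standard monomials gives mu = 8. Corank 2; j^3 = (x + y)^3 is a perfect cube, so E-series; the 5-jet and mu = 8 give E_8.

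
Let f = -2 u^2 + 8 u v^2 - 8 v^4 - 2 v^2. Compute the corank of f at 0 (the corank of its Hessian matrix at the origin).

0

The Hessian at 0 is [[-4, 0], [0, -4]] of rank 2; hence corank 0.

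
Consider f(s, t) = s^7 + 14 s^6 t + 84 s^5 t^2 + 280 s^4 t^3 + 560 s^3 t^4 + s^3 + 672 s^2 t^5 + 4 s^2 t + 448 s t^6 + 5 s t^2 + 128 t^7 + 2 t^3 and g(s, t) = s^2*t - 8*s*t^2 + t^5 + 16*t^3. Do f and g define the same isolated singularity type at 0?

No.

The Hessian of f at 0 is [[0, 0], [0, 0]] with rank 0, so corank 2. A Groebner basis of the Jacobian ideal J(f) in C{s,t} is {-s*t/7 + t^6 - t^2/7, s*t^2 + t^3, s^2 + 3*s*t + 2*t^2}; counting standard monomials gives mu = 8. Corank 2; j^3 = (s + t)^2*(s + 2*t) has shape L^2 M (L != M), so D-series; mu = 8 gives D_8. The Hessian of g at 0 is [[0, 0], [0, 0]] with rank 0, so corank 2. A Groebner basis of the Jacobian ideal J(g) in C{s,t} is {s^2/5 + t^4 - 16*t^2/5, s^3 - 64*t^3, s*t - 4*t^2}; counting standard monomials gives mu = 6. Corank 2; j^3 = t*(s - 4*t)^2 has shape L^2 M (L != M), so D-series; mu = 6 gives D_6. f is D_8 but g is D_6, hence not right-equivalent.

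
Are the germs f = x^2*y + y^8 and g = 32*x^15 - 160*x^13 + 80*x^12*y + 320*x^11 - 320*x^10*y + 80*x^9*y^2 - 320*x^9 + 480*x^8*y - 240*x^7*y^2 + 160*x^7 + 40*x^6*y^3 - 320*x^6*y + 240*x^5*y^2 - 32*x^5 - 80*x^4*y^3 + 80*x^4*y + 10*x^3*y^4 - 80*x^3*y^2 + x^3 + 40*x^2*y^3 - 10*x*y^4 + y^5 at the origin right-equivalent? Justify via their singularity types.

No.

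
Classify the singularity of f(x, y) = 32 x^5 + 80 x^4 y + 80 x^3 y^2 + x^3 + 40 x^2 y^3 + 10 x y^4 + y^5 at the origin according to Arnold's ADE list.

The Hessian of f at 0 is [[0, 0], [0, 0]] with rank 0, so corank 2. A Groebner basis of the Jacobian ideal J(f) in C{x,y} is {y^5, x*y^3 + y^4/8, x^2}; counting standard monomials gives mu = 8. Corank 2; j^3 = x^3 is a perfect cube, so E-series; the 5-jet and mu = 8 give E_8.

E_8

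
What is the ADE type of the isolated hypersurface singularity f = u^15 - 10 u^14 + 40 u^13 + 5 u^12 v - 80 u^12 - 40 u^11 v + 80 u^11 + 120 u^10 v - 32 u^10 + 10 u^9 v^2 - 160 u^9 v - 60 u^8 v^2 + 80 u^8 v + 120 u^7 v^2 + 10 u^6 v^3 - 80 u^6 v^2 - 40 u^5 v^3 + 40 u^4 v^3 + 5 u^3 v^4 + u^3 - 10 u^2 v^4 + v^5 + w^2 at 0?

E8

The Hessian of f at 0 has rank 1. Corank 2; j^3 = u^3 is a perfect cube, so E-series; the 5-jet and mu = 8 give E_8.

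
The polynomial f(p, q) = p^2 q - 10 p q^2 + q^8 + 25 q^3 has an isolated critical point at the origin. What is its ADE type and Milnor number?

Type D_9, Milnor number mu = 9.

The Hessian of f at 0 has rank 0. Corank 2; j^3 = q*(p - 5*q)^2 has shape L^2 M (L != M), so D-series; mu = 9 gives D_9.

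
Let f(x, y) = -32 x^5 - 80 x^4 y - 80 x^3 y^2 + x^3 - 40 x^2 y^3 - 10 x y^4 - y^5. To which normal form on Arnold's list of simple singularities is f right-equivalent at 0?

E8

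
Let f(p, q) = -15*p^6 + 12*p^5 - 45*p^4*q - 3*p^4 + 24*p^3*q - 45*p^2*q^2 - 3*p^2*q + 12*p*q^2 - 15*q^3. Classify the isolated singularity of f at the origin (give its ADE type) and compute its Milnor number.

Type D_{4}, Milnor number mu = 4.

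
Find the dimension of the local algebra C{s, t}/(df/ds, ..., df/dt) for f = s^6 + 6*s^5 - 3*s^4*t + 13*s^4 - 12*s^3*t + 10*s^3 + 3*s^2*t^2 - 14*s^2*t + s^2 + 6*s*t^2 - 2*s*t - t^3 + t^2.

2

The Hessian of f at 0 is [[2, -2], [-2, 2]] with rank 1, so corank 1. A Groebner basis of the Jacobian ideal J(f) in C{s,t} is {t^2, s - t}; counting standard monomials gives mu = 2. Corank 1: A-series; mu = 2 gives A_2.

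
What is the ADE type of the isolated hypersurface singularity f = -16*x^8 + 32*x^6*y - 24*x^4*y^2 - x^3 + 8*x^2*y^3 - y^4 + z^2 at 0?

E_{6}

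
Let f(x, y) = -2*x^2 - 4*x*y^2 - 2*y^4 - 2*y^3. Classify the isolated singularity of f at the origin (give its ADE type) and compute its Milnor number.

Type A_2, Milnor number mu = 2.

The Hessian of f at 0 is [[-4, 0], [0, 0]] with rank 1, so corank 1. A Groebner basis of the Jacobian ideal J(f) in C{x,y} is {y^2, x}; counting standard monomials gives mu = 2. Corank 1: A-series; mu = 2 gives A_2.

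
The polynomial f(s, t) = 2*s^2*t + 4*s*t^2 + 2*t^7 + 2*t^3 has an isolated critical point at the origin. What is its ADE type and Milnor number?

Type D8, Milnor number mu = 8.

The Hessian of f at 0 has rank 0. Corank 2; j^3 = 2*t*(s + t)^2 has shape L^2 M (L != M), so D-series; mu = 8 gives D_8.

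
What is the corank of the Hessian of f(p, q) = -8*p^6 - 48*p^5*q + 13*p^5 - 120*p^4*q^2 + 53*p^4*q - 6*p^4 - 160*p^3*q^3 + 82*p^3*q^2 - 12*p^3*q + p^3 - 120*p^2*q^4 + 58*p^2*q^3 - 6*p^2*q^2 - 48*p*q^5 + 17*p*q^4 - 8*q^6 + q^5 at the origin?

2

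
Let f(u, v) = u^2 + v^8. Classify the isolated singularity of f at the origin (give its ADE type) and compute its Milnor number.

Type A7, Milnor number mu = 7.

The Hessian of f at 0 has rank 1. Corank 1: A-series; mu = 7 gives A_7.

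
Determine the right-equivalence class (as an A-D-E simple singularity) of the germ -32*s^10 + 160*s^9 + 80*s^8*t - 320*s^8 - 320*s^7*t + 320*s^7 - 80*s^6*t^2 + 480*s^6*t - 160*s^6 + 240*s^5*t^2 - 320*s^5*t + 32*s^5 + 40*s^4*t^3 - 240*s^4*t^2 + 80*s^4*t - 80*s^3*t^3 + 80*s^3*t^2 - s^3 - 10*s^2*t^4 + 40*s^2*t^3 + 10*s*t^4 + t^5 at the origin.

E_8

The Hessian of f at 0 has rank 0. Corank 2; j^3 = -s^3 is a perfect cube, so E-series; the 5-jet and mu = 8 give E_8.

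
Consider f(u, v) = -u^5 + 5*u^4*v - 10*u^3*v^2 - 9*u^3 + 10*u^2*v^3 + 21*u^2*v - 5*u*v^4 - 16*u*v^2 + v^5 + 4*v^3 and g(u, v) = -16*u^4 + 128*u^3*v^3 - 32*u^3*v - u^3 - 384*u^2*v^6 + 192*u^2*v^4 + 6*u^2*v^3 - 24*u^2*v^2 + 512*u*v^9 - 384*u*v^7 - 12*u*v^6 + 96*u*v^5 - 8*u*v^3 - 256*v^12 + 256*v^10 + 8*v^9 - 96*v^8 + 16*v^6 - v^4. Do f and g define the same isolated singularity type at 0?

The Hessian of f at 0 is [[0, 0], [0, 0]] with rank 0, so corank 2. A Groebner basis of the Jacobian ideal J(f) in C{u,v} is {243*u*v/5 + v^4 - 162*v^2/5, u*v^2 - 2*v^3/3, u^2 - 5*u*v/3 + 2*v^2/3}; counting standard monomials gives mu = 6. Corank 2; j^3 = -(u - v)*(3*u - 2*v)^2 has shape L^2 M (L != M), so D-series; mu = 6 gives D_6. The Hessian of g at 0 is [[0, 0], [0, 0]] with rank 0, so corank 2. A Groebner basis of the Jacobian ideal J(g) in C{u,v} is {v^4, u*v^2 + v^3/6, u^2}; counting standard monomials gives mu = 6. Corank 2; j^3 = -u^3 is a perfect cube, so E-series; the 4-jet and mu = 6 give E_6. f is D_6 but g is E_6, hence not right-equivalent.

No.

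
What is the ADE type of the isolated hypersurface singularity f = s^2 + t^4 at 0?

A_{3}

The Hessian of f at 0 has rank 1. Corank 1: A-series; mu = 3 gives A_3.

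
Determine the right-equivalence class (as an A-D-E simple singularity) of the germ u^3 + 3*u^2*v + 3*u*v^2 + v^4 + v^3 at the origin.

E6

The Hessian of f at 0 is [[0, 0], [0, 0]] with rank 0, so corank 2. A Groebner basis of the Jacobian ideal J(f) in C{u,v} is {v^3, u^2 + 2*u*v + v^2}; counting standard monomials gives mu = 6. Corank 2; j^3 = (u + v)^3 is a perfect cube, so E-series; the 4-jet and mu = 6 give E_6.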